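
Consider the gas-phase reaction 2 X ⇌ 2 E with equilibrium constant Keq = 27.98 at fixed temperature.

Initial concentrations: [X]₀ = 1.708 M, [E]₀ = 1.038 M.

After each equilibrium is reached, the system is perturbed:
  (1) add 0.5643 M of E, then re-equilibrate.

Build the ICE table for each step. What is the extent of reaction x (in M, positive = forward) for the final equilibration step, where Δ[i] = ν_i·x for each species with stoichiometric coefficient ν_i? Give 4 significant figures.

x = -0.04486 M

Q₀ = 0.3693 vs Keq = 27.98 ⇒ Q<K, forward
Step 1:
                    X           E
  I             1.708       1.038
  C            -1.271       1.271
  E            0.4366       2.309
  solve Keq expr → x = 0.6357; check Q = 27.98
Then add 0.5643 M of E.
Step 2:
                    X           E
  I            0.4366       2.874
  C           0.08972    -0.08972
  E            0.5263       2.784
  solve Keq expr → x = -0.04486; check Q = 27.98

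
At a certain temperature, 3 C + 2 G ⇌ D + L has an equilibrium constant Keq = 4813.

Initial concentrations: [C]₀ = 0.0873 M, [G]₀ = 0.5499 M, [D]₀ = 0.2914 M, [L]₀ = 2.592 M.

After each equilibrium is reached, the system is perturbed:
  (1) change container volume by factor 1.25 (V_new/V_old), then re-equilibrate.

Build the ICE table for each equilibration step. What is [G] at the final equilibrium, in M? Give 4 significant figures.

Q₀ = 3754 vs Keq = 4813 ⇒ Q<K, forward
Step 1:
                  C         G         D         L
  Initial    0.0873    0.5499    0.2914     2.592
  Change   -0.00631 -0.004207  0.002103  0.002103
  Equil     0.08099    0.5457    0.2935     2.594
  solve Keq expr → x = 0.002103; check Q = 4813
Then change container volume by factor 1.25 (V_new/V_old).
Step 2:
                  C         G         D         L
  Initial   0.06479    0.4366    0.2348     2.075
  Change    0.01442  0.009614 -0.004807 -0.004807
  Equil     0.07921    0.4462      0.23      2.07
  solve Keq expr → x = -0.004807; check Q = 4813

[G]_eq = 0.4462 M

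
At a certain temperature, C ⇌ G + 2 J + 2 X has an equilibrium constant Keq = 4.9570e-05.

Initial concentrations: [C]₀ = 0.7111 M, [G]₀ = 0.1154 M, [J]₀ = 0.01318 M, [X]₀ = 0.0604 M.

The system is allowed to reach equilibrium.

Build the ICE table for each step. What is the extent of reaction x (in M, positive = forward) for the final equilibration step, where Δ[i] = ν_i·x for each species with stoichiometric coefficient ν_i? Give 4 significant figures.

x = 0.04289 M

Q₀ = 1.0284e-07 vs Keq = 4.9570e-05 ⇒ Q<K, forward
Step 1:
                   C          G          J          X
  init        0.7111     0.1154    0.01318     0.0604
  Δ         -0.04289    0.04289    0.08578    0.08578
  eq          0.6682     0.1583    0.09896     0.1462
  solve Keq expr → x = 0.04289; check Q = 4.9570e-05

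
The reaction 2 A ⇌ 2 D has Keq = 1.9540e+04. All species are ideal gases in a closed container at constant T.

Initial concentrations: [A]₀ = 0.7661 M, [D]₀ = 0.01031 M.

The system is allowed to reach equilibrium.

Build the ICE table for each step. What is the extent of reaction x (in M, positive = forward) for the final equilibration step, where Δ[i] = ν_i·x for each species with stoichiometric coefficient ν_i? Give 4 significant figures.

x = 0.3803 M

Q₀ = 1.8111e-04 vs Keq = 1.9540e+04 ⇒ Q<K, forward
Step 1:
                    A           D
  I            0.7661     0.01031
  C           -0.7606      0.7606
  E          0.005515      0.7709
  solve Keq expr → x = 0.3803; check Q = 1.9540e+04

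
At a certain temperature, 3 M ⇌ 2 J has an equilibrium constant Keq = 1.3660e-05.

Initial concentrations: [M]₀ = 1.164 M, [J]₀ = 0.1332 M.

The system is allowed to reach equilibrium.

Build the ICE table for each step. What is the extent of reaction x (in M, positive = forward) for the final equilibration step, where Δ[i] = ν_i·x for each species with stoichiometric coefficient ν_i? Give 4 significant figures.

x = -0.06369 M

Q₀ = 0.01125 vs Keq = 1.3660e-05 ⇒ Q>K, reverse
Step 1:
                    M           J
  init          1.164      0.1332
  Δ            0.1911     -0.1274
  eq            1.355     0.00583
  solve Keq expr → x = -0.06369; check Q = 1.3660e-05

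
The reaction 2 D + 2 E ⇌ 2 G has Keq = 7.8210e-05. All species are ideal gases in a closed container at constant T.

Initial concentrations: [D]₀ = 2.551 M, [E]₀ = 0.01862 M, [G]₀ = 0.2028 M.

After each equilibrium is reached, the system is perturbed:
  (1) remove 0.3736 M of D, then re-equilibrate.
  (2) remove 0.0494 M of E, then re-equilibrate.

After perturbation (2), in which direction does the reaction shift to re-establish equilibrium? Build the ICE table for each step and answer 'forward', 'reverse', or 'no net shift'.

Direction: reverse

Q₀ = 18.23 vs Keq = 7.8210e-05 ⇒ Q>K, reverse
Step 1:
                  D         E         G
  Initial     2.551   0.01862    0.2028
  Change     0.1975    0.1975   -0.1975
  Equil       2.749    0.2162  0.005254
  solve Keq expr → x = -0.09877; check Q = 7.8210e-05
Then remove 0.3736 M of D.
Step 2:
                  D         E         G
  Initial     2.375    0.2162  0.005254
  Change  6.9820e-04 6.9820e-04 -6.9820e-04
  Equil       2.376    0.2169  0.004556
  solve Keq expr → x = -3.4910e-04; check Q = 7.8210e-05
Then remove 0.0494 M of E.
Step 3:
                  D         E         G
  Initial     2.376    0.1675  0.004556
  Change   0.001015  0.001015 -0.001015
  Equil       2.377    0.1685  0.003541
  solve Keq expr → x = -5.0751e-04; check Q = 7.8210e-05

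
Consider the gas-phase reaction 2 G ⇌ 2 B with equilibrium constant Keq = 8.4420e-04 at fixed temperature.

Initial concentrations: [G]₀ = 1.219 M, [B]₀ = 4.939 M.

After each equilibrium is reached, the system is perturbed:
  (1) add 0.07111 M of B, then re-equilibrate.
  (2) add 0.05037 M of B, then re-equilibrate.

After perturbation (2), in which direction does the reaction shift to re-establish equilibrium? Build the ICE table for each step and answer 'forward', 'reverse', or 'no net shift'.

Q₀ = 16.42 vs Keq = 8.4420e-04 ⇒ Q>K, reverse
Step 1:
                    G           B
  I             1.219       4.939
  C             4.765      -4.765
  E             5.984      0.1739
  solve Keq expr → x = -2.383; check Q = 8.4420e-04
Then add 0.07111 M of B.
Step 2:
                    G           B
  I             5.984       0.245
  C            0.0691     -0.0691
  E             6.053      0.1759
  solve Keq expr → x = -0.03455; check Q = 8.4420e-04
Then add 0.05037 M of B.
Step 3:
                    G           B
  I             6.053      0.2262
  C           0.04895    -0.04895
  E             6.102      0.1773
  solve Keq expr → x = -0.02447; check Q = 8.4420e-04

Direction: reverse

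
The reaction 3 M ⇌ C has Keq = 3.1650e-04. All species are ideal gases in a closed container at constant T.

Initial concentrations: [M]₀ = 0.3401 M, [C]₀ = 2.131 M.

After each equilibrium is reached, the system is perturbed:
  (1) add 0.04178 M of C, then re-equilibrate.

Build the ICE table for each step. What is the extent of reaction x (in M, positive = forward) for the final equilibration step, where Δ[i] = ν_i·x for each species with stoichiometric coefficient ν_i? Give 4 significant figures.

Q₀ = 54.17 vs Keq = 3.1650e-04 ⇒ Q>K, reverse
Step 1:
                    M           C
  init         0.3401       2.131
  Δ             6.135      -2.045
  eq            6.475     0.08593
  solve Keq expr → x = -2.045; check Q = 3.1650e-04
Then add 0.04178 M of C.
Step 2:
                    M           C
  init          6.475      0.1277
  Δ            0.1118    -0.03725
  eq            6.587     0.09046
  solve Keq expr → x = -0.03725; check Q = 3.1650e-04

x = -0.03725 M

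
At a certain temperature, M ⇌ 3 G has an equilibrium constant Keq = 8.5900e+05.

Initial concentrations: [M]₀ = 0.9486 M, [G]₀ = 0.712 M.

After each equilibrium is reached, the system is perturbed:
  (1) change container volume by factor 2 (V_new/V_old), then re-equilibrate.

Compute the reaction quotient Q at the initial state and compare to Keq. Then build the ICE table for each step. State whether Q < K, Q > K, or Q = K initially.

Q₀ = 0.3805; Q < K (proceeds forward)

Q₀ = 0.3805 vs Keq = 8.5900e+05 ⇒ Q<K, forward
Step 1:
                    M           G
  init         0.9486       0.712
  Δ           -0.9485       2.846
  eq       5.2420e-05       3.558
  solve Keq expr → x = 0.9485; check Q = 8.5900e+05
Then change container volume by factor 2 (V_new/V_old).
Step 2:
                    M           G
  init     2.6210e-05       1.779
  Δ       -1.9657e-05  5.8970e-05
  eq       6.5531e-06       1.779
  solve Keq expr → x = 1.9657e-05; check Q = 8.5900e+05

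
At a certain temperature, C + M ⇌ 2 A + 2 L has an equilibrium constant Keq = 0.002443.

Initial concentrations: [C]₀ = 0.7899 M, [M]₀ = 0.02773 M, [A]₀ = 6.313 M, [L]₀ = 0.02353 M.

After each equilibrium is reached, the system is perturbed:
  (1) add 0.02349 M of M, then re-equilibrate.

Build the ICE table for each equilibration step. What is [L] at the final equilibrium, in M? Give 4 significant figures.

[L]_eq = 0.001752 M

Q₀ = 1.007 vs Keq = 0.002443 ⇒ Q>K, reverse
Step 1:
                  C         M         A         L
  init       0.7899   0.02773     6.313   0.02353
  Δ         0.01107   0.01107  -0.02214  -0.02214
  eq          0.801    0.0388     6.291  0.001385
  solve Keq expr → x = -0.01107; check Q = 0.002443
Then add 0.02349 M of M.
Step 2:
                  C         M         A         L
  init        0.801   0.06229     6.291  0.001385
  Δ       -1.8349e-04 -1.8349e-04 3.6699e-04 3.6699e-04
  eq         0.8008   0.06211     6.291  0.001752
  solve Keq expr → x = 1.8349e-04; check Q = 0.002443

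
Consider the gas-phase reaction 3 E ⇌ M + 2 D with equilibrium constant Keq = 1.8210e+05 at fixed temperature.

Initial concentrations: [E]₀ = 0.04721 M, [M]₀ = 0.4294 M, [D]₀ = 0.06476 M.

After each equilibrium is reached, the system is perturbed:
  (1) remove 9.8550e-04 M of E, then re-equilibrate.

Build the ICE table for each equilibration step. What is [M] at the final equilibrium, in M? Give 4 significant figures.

Q₀ = 17.11 vs Keq = 1.8210e+05 ⇒ Q<K, forward
Step 1:
                    E           M           D
  init        0.04721      0.4294     0.06476
  Δ          -0.04442     0.01481     0.02961
  eq          0.00279      0.4442     0.09437
  solve Keq expr → x = 0.01481; check Q = 1.8210e+05
Then remove 9.8550e-04 M of E.
Step 2:
                    E           M           D
  init       0.001805      0.4442     0.09437
  Δ        9.7204e-04 -3.2401e-04 -6.4802e-04
  eq         0.002777      0.4439     0.09373
  solve Keq expr → x = -3.2401e-04; check Q = 1.8210e+05

[M]_eq = 0.4439 M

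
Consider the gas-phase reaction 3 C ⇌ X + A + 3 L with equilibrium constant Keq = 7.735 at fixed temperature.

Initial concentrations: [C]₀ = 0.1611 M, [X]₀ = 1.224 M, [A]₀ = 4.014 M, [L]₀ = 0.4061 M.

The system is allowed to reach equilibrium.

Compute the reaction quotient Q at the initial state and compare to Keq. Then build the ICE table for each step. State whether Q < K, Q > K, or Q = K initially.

Q₀ = 78.7 vs Keq = 7.735 ⇒ Q>K, reverse
Step 1:
                  C         X         A         L
  init       0.1611     1.224     4.014    0.4061
  Δ         0.09941  -0.03314  -0.03314  -0.09941
  eq         0.2605     1.191     3.981    0.3067
  solve Keq expr → x = -0.03314; check Q = 7.735

Q₀ = 78.7; Q > K (proceeds reverse)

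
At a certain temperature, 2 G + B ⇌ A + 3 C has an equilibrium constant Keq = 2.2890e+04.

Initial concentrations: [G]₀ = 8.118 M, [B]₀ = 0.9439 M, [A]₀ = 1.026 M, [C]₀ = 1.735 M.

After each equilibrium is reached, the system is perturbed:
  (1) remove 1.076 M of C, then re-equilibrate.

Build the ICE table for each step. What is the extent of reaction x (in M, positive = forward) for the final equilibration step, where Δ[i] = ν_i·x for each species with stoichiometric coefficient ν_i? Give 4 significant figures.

Q₀ = 0.08614 vs Keq = 2.2890e+04 ⇒ Q<K, forward
Step 1:
                  G         B         A         C
  init        8.118    0.9439     1.026     1.735
  Δ          -1.887   -0.9437    0.9437     2.831
  eq          6.231 2.1102e-04      1.97     4.566
  solve Keq expr → x = 0.9437; check Q = 2.2890e+04
Then remove 1.076 M of C.
Step 2:
                  G         B         A         C
  init        6.231 2.1102e-04      1.97      3.49
  Δ       -2.3349e-04 -1.1674e-04 1.1674e-04 3.5023e-04
  eq           6.23 9.4271e-05      1.97      3.49
  solve Keq expr → x = 1.1674e-04; check Q = 2.2890e+04

x = 1.1674e-04 M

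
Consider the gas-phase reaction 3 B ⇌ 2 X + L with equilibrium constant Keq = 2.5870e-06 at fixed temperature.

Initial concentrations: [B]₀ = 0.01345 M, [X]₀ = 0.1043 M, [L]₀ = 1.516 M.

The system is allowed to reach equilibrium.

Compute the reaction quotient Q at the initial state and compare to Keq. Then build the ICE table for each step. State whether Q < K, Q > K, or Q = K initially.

Q₀ = 6778; Q > K (proceeds reverse)

Q₀ = 6778 vs Keq = 2.5870e-06 ⇒ Q>K, reverse
Step 1:
                   B          X          L
  I          0.01345     0.1043      1.516
  C           0.1563    -0.1042    -0.0521
  E           0.1698 9.2982e-05      1.464
  solve Keq expr → x = -0.0521; check Q = 2.5870e-06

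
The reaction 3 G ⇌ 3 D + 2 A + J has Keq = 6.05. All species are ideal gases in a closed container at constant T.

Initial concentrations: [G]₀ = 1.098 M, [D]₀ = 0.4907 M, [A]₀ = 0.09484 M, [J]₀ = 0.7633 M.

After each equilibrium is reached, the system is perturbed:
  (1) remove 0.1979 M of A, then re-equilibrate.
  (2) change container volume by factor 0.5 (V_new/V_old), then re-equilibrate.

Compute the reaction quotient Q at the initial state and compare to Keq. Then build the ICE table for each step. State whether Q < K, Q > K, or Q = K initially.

Q₀ = 6.1280e-04 vs Keq = 6.05 ⇒ Q<K, forward
Step 1:
                    G           D           A           J
  init          1.098      0.4907     0.09484      0.7633
  Δ           -0.6738      0.6738      0.4492      0.2246
  eq           0.4242       1.165       0.544      0.9879
  solve Keq expr → x = 0.2246; check Q = 6.05
Then remove 0.1979 M of A.
Step 2:
                    G           D           A           J
  init         0.4242       1.165      0.3461      0.9879
  Δ          -0.06395     0.06395     0.04264     0.02132
  eq           0.3602       1.228      0.3888       1.009
  solve Keq expr → x = 0.02132; check Q = 6.05
Then change container volume by factor 0.5 (V_new/V_old).
Step 3:
                    G           D           A           J
  init         0.7205       2.457      0.7776       2.018
  Δ            0.2998     -0.2998     -0.1999    -0.09995
  eq             1.02       2.157      0.5777       1.918
  solve Keq expr → x = -0.09995; check Q = 6.05

Q₀ = 6.1280e-04; Q < K (proceeds forward)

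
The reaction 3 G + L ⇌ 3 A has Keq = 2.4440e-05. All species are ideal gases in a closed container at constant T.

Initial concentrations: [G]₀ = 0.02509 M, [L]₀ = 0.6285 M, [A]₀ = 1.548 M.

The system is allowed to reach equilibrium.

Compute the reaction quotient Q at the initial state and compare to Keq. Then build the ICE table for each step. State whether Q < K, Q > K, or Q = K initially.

Q₀ = 3.7368e+05 vs Keq = 2.4440e-05 ⇒ Q>K, reverse
Step 1:
                   G          L          A
  init       0.02509     0.6285      1.548
  Δ            1.502     0.5006     -1.502
  eq           1.527      1.129    0.04614
  solve Keq expr → x = -0.5006; check Q = 2.4440e-05

Q₀ = 3.7368e+05; Q > K (proceeds reverse)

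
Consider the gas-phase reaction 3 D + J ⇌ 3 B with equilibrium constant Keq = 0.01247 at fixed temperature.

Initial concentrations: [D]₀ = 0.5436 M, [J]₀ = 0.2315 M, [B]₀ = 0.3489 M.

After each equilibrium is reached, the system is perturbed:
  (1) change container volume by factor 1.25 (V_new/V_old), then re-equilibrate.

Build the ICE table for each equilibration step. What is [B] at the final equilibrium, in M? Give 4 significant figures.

[B]_eq = 0.09079 M

Q₀ = 1.142 vs Keq = 0.01247 ⇒ Q>K, reverse
Step 1:
                   D          J          B
  init        0.5436     0.2315     0.3489
  Δ           0.2281    0.07604    -0.2281
  eq          0.7717     0.3075     0.1208
  solve Keq expr → x = -0.07604; check Q = 0.01247
Then change container volume by factor 1.25 (V_new/V_old).
Step 2:
                   D          J          B
  init        0.6174      0.246    0.09663
  Δ          0.00584   0.001947   -0.00584
  eq          0.6232      0.248    0.09079
  solve Keq expr → x = -0.001947; check Q = 0.01247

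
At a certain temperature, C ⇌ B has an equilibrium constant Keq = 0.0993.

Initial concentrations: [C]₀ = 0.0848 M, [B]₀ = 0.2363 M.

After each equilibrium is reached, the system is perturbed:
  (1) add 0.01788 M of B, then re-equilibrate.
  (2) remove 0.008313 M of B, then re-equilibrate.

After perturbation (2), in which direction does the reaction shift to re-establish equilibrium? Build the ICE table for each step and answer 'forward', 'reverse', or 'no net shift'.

Q₀ = 2.787 vs Keq = 0.0993 ⇒ Q>K, reverse
Step 1:
                   C          B
  I           0.0848     0.2363
  C           0.2073    -0.2073
  E           0.2921    0.02901
  solve Keq expr → x = -0.2073; check Q = 0.0993
Then add 0.01788 M of B.
Step 2:
                   C          B
  I           0.2921    0.04689
  C          0.01626   -0.01626
  E           0.3084    0.03062
  solve Keq expr → x = -0.01626; check Q = 0.0993
Then remove 0.008313 M of B.
Step 3:
                   C          B
  I           0.3084    0.02231
  C        -0.007562   0.007562
  E           0.3008    0.02987
  solve Keq expr → x = 0.007562; check Q = 0.0993

Direction: forward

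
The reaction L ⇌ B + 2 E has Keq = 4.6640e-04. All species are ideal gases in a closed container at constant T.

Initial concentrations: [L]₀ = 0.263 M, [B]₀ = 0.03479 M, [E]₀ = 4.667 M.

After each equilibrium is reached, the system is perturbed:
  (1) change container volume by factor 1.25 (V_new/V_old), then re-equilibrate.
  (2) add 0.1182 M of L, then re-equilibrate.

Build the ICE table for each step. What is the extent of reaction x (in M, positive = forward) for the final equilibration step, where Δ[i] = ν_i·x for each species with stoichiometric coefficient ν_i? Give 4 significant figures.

Q₀ = 2.881 vs Keq = 4.6640e-04 ⇒ Q>K, reverse
Step 1:
                  L         B         E
  I           0.263   0.03479     4.667
  C         0.03478  -0.03478  -0.06957
  E          0.2978 6.5710e-06     4.597
  solve Keq expr → x = -0.03478; check Q = 4.6640e-04
Then change container volume by factor 1.25 (V_new/V_old).
Step 2:
                  L         B         E
  I          0.2382 5.2568e-06     3.678
  C       -2.9568e-06 2.9568e-06 5.9136e-06
  E          0.2382 8.2136e-06     3.678
  solve Keq expr → x = 2.9568e-06; check Q = 4.6640e-04
Then add 0.1182 M of L.
Step 3:
                  L         B         E
  I          0.3564 8.2136e-06     3.678
  C       -4.0751e-06 4.0751e-06 8.1503e-06
  E          0.3564 1.2289e-05     3.678
  solve Keq expr → x = 4.0751e-06; check Q = 4.6640e-04

x = 4.0751e-06 M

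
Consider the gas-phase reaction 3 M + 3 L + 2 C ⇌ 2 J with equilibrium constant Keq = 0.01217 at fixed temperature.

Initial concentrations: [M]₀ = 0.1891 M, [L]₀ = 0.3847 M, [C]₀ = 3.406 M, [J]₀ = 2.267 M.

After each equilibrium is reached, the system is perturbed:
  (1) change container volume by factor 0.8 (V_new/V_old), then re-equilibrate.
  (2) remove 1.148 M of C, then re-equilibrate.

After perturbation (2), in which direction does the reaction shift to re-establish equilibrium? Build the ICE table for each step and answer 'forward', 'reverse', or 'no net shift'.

Q₀ = 1151 vs Keq = 0.01217 ⇒ Q>K, reverse
Step 1:
                  M         L         C         J
  init       0.1891    0.3847     3.406     2.267
  Δ           1.188     1.188    0.7918   -0.7918
  eq          1.377     1.572     4.198     1.475
  solve Keq expr → x = -0.3959; check Q = 0.01217
Then change container volume by factor 0.8 (V_new/V_old).
Step 2:
                  M         L         C         J
  init        1.721     1.966     5.247     1.844
  Δ         -0.2966   -0.2966   -0.1978    0.1978
  eq          1.424     1.669      5.05     2.042
  solve Keq expr → x = 0.09888; check Q = 0.01217
Then remove 1.148 M of C.
Step 3:
                  M         L         C         J
  init        1.424     1.669     3.902     2.042
  Δ           0.108     0.108   0.07202  -0.07202
  eq          1.532     1.777     3.974      1.97
  solve Keq expr → x = -0.03601; check Q = 0.01217

Direction: reverse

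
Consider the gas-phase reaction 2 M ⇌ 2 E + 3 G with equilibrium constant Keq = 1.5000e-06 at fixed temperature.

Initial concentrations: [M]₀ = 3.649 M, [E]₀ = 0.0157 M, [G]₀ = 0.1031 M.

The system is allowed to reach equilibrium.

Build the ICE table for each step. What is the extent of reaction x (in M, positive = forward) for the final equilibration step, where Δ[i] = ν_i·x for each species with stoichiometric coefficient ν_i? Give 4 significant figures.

Q₀ = 2.0287e-08 vs Keq = 1.5000e-06 ⇒ Q<K, forward
Step 1:
                   M          E          G
  Initial      3.649     0.0157     0.1031
  Change    -0.04606    0.04606    0.06909
  Equil        3.603    0.06176     0.1722
  solve Keq expr → x = 0.02303; check Q = 1.5000e-06

x = 0.02303 M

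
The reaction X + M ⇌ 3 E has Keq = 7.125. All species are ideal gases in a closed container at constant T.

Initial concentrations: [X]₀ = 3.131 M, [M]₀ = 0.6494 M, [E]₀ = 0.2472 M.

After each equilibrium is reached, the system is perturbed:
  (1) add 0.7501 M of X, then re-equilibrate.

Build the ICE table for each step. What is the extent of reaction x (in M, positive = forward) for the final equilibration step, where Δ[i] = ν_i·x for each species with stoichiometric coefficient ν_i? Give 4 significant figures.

Q₀ = 0.007429 vs Keq = 7.125 ⇒ Q<K, forward
Step 1:
                   X          M          E
  I            3.131     0.6494     0.2472
  C          -0.4439    -0.4439      1.332
  E            2.687     0.2055      1.579
  solve Keq expr → x = 0.4439; check Q = 7.125
Then add 0.7501 M of X.
Step 2:
                   X          M          E
  I            3.437     0.2055      1.579
  C         -0.02233   -0.02233    0.06699
  E            3.415     0.1832      1.646
  solve Keq expr → x = 0.02233; check Q = 7.125

x = 0.02233 M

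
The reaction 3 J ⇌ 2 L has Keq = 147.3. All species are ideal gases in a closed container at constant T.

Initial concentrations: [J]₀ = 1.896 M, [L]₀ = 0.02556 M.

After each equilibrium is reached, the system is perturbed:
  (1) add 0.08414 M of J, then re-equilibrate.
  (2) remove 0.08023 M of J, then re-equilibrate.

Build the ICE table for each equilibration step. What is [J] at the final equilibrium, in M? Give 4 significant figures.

Q₀ = 9.5853e-05 vs Keq = 147.3 ⇒ Q<K, forward
Step 1:
                  J         L
  I           1.896   0.02556
  C          -1.688     1.125
  E           0.208     1.151
  solve Keq expr → x = 0.5627; check Q = 147.3
Then add 0.08414 M of J.
Step 2:
                  J         L
  I          0.2921     1.151
  C        -0.07793   0.05195
  E          0.2142     1.203
  solve Keq expr → x = 0.02598; check Q = 147.3
Then remove 0.08023 M of J.
Step 3:
                  J         L
  I          0.1339     1.203
  C         0.07431  -0.04954
  E          0.2082     1.153
  solve Keq expr → x = -0.02477; check Q = 147.3

[J]_eq = 0.2082 M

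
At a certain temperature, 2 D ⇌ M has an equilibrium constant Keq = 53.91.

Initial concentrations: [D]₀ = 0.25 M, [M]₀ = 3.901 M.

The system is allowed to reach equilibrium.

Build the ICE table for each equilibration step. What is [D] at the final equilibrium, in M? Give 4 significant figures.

Q₀ = 62.42 vs Keq = 53.91 ⇒ Q>K, reverse
Step 1:
                    D           M
  I              0.25       3.901
  C           0.01868   -0.009339
  E            0.2687       3.892
  solve Keq expr → x = -0.009339; check Q = 53.91

[D]_eq = 0.2687 M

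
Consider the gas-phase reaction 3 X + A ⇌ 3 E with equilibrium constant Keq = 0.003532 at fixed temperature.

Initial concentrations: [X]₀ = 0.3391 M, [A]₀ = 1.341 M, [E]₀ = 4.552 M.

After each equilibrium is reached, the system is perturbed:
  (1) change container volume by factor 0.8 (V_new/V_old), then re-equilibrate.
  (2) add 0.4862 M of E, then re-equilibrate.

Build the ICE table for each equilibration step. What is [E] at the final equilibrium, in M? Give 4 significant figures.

Q₀ = 1804 vs Keq = 0.003532 ⇒ Q>K, reverse
Step 1:
                   X          A          E
  init        0.3391      1.341      4.552
  Δ            3.707      1.236     -3.707
  eq           4.046      2.577     0.8448
  solve Keq expr → x = -1.236; check Q = 0.003532
Then change container volume by factor 0.8 (V_new/V_old).
Step 2:
                   X          A          E
  init         5.058      3.221      1.056
  Δ         -0.06452   -0.02151    0.06452
  eq           4.993      3.199      1.121
  solve Keq expr → x = 0.02151; check Q = 0.003532
Then add 0.4862 M of E.
Step 3:
                   X          A          E
  init         4.993      3.199      1.607
  Δ           0.3841      0.128    -0.3841
  eq           5.377      3.327      1.223
  solve Keq expr → x = -0.128; check Q = 0.003532

[E]_eq = 1.223 M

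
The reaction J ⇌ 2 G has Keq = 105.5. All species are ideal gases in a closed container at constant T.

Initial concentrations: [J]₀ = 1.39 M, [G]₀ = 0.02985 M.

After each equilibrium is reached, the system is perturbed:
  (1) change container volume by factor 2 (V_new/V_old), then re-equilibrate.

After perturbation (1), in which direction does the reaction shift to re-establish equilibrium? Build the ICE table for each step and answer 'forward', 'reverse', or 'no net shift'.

Q₀ = 6.4102e-04 vs Keq = 105.5 ⇒ Q<K, forward
Step 1:
                  J         G
  Initial      1.39   0.02985
  Change     -1.322     2.644
  Equil     0.06779     2.674
  solve Keq expr → x = 1.322; check Q = 105.5
Then change container volume by factor 2 (V_new/V_old).
Step 2:
                  J         G
  Initial   0.03389     1.337
  Change   -0.01612   0.03224
  Equil     0.01777     1.369
  solve Keq expr → x = 0.01612; check Q = 105.5

Direction: forward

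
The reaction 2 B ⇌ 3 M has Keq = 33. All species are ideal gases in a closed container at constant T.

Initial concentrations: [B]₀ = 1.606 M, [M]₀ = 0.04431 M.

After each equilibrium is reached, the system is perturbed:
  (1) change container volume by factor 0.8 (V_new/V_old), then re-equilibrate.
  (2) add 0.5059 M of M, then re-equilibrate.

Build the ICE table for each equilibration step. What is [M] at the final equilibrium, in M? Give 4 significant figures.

[M]_eq = 2.525 M

Q₀ = 3.3730e-05 vs Keq = 33 ⇒ Q<K, forward
Step 1:
                    B           M
  I             1.606     0.04431
  C             -1.18       1.771
  E            0.4256       1.815
  solve Keq expr → x = 0.5902; check Q = 33
Then change container volume by factor 0.8 (V_new/V_old).
Step 2:
                    B           M
  I             0.532       2.269
  C           0.03959    -0.05939
  E            0.5716       2.209
  solve Keq expr → x = -0.0198; check Q = 33
Then add 0.5059 M of M.
Step 3:
                    B           M
  I            0.5716       2.715
  C            0.1268     -0.1902
  E            0.6984       2.525
  solve Keq expr → x = -0.0634; check Q = 33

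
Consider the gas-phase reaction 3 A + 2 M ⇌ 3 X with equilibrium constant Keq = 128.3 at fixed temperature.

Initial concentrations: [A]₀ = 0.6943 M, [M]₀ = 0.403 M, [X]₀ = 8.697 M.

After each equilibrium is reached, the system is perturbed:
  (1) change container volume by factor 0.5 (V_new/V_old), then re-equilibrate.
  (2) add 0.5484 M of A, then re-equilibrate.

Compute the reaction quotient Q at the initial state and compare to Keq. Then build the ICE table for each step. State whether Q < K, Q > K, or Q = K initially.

Q₀ = 1.2102e+04; Q > K (proceeds reverse)

Q₀ = 1.2102e+04 vs Keq = 128.3 ⇒ Q>K, reverse
Step 1:
                  A         M         X
  init       0.6943     0.403     8.697
  Δ          0.8728    0.5819   -0.8728
  eq          1.567    0.9849     7.824
  solve Keq expr → x = -0.2909; check Q = 128.3
Then change container volume by factor 0.5 (V_new/V_old).
Step 2:
                  A         M         X
  init        3.134      1.97     15.65
  Δ         -0.6808   -0.4539    0.6808
  eq          2.453     1.516     16.33
  solve Keq expr → x = 0.2269; check Q = 128.3
Then add 0.5484 M of A.
Step 3:
                  A         M         X
  init        3.002     1.516     16.33
  Δ          -0.279    -0.186     0.279
  eq          2.723      1.33     16.61
  solve Keq expr → x = 0.09299; check Q = 128.3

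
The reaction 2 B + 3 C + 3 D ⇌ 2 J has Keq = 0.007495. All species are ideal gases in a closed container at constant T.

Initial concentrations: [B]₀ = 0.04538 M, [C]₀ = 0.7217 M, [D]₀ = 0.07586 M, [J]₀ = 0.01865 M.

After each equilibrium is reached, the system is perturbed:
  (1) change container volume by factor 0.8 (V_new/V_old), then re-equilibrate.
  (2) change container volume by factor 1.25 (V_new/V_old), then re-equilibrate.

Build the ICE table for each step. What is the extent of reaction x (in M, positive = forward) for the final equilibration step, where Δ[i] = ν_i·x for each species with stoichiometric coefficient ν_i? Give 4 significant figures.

Q₀ = 1029 vs Keq = 0.007495 ⇒ Q>K, reverse
Step 1:
                  B         C         D         J
  init      0.04538    0.7217   0.07586   0.01865
  Δ         0.01853    0.0278    0.0278  -0.01853
  eq        0.06391    0.7495    0.1037 1.1981e-04
  solve Keq expr → x = -0.009265; check Q = 0.007495
Then change container volume by factor 0.8 (V_new/V_old).
Step 2:
                  B         C         D         J
  init      0.07989    0.9369    0.1296 1.4976e-04
  Δ       -1.4141e-04 -2.1212e-04 -2.1212e-04 1.4141e-04
  eq        0.07975    0.9367    0.1294 2.9117e-04
  solve Keq expr → x = 7.0705e-05; check Q = 0.007495
Then change container volume by factor 1.25 (V_new/V_old).
Step 3:
                  B         C         D         J
  init       0.0638    0.7493    0.1035 2.3294e-04
  Δ       1.1313e-04 1.6969e-04 1.6969e-04 -1.1313e-04
  eq        0.06391    0.7495    0.1037 1.1981e-04
  solve Keq expr → x = -5.6564e-05; check Q = 0.007495

x = -5.6564e-05 M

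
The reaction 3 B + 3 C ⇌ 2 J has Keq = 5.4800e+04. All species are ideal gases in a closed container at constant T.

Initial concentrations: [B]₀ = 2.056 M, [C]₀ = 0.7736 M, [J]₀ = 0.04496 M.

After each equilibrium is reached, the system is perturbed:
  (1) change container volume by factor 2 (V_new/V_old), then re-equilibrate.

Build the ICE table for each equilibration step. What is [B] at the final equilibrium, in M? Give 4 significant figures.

[B]_eq = 0.6579 M

Q₀ = 5.0238e-04 vs Keq = 5.4800e+04 ⇒ Q<K, forward
Step 1:
                  B         C         J
  init        2.056    0.7736   0.04496
  Δ         -0.7599   -0.7599    0.5066
  eq          1.296   0.01366    0.5516
  solve Keq expr → x = 0.2533; check Q = 5.4800e+04
Then change container volume by factor 2 (V_new/V_old).
Step 2:
                  B         C         J
  init        0.648  0.006831    0.2758
  Δ        0.009854  0.009854 -0.006569
  eq         0.6579   0.01669    0.2692
  solve Keq expr → x = -0.003285; check Q = 5.4800e+04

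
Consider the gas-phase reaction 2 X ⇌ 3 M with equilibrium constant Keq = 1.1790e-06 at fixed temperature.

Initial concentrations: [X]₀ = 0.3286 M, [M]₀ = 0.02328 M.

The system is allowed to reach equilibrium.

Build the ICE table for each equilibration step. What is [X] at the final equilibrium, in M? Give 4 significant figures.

Q₀ = 1.1685e-04 vs Keq = 1.1790e-06 ⇒ Q>K, reverse
Step 1:
                   X          M
  I           0.3286    0.02328
  C          0.01208   -0.01813
  E           0.3407   0.005153
  solve Keq expr → x = -0.006042; check Q = 1.1790e-06

[X]_eq = 0.3407 M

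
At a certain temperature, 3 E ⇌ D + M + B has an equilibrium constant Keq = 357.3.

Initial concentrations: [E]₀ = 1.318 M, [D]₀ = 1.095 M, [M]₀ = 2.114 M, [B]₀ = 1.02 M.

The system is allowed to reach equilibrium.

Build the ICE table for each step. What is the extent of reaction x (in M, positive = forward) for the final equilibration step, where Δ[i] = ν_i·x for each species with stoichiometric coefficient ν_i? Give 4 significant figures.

x = 0.3592 M

Q₀ = 1.031 vs Keq = 357.3 ⇒ Q<K, forward
Step 1:
                  E         D         M         B
  I           1.318     1.095     2.114      1.02
  C          -1.078    0.3592    0.3592    0.3592
  E          0.2403     1.454     2.473     1.379
  solve Keq expr → x = 0.3592; check Q = 357.3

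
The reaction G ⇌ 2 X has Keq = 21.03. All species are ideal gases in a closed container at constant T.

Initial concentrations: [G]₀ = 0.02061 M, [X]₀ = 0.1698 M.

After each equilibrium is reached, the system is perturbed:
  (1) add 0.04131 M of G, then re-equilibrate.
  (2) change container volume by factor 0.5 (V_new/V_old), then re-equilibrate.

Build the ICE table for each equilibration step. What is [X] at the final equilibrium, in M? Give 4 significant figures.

Q₀ = 1.399 vs Keq = 21.03 ⇒ Q<K, forward
Step 1:
                   G          X
  I          0.02061     0.1698
  C         -0.01857    0.03715
  E         0.002036     0.2069
  solve Keq expr → x = 0.01857; check Q = 21.03
Then add 0.04131 M of G.
Step 2:
                   G          X
  I          0.04335     0.2069
  C         -0.03946    0.07892
  E         0.003886     0.2859
  solve Keq expr → x = 0.03946; check Q = 21.03
Then change container volume by factor 0.5 (V_new/V_old).
Step 3:
                   G          X
  I         0.007772     0.5717
  C         0.007018   -0.01404
  E          0.01479     0.5577
  solve Keq expr → x = -0.007018; check Q = 21.03

[X]_eq = 0.5577 M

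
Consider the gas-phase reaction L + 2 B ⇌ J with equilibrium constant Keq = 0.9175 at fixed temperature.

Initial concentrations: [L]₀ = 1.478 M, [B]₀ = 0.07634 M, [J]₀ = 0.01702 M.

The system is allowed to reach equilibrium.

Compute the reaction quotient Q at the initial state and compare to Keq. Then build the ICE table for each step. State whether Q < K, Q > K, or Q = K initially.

Q₀ = 1.976 vs Keq = 0.9175 ⇒ Q>K, reverse
Step 1:
                   L          B          J
  I            1.478    0.07634    0.01702
  C         0.006265    0.01253  -0.006265
  E            1.484    0.08887    0.01076
  solve Keq expr → x = -0.006265; check Q = 0.9175

Q₀ = 1.976; Q > K (proceeds reverse)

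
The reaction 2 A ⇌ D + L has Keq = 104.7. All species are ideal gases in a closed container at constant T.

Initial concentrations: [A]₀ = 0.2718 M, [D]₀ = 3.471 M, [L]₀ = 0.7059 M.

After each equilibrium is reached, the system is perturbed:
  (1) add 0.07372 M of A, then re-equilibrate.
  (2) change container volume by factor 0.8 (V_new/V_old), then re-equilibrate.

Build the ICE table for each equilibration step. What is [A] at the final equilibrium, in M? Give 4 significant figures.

Q₀ = 33.17 vs Keq = 104.7 ⇒ Q<K, forward
Step 1:
                    A           D           L
  Initial      0.2718       3.471      0.7059
  Change      -0.1116     0.05581     0.05581
  Equil        0.1602       3.527      0.7617
  solve Keq expr → x = 0.05581; check Q = 104.7
Then add 0.07372 M of A.
Step 2:
                    A           D           L
  Initial      0.2339       3.527      0.7617
  Change     -0.06931     0.03466     0.03466
  Equil        0.1646       3.561      0.7964
  solve Keq expr → x = 0.03466; check Q = 104.7
Then change container volume by factor 0.8 (V_new/V_old).
Step 3:
                    A           D           L
  Initial      0.2057       4.452      0.9955
  Change            0           0           0
  Equil        0.2057       4.452      0.9955
  solve Keq expr → x = 0; check Q = 104.7

[A]_eq = 0.2057 M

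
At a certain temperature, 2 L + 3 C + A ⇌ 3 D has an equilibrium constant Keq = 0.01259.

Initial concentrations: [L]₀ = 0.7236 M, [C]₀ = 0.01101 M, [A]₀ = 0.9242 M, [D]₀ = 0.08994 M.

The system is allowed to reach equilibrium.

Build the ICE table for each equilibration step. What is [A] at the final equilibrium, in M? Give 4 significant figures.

Q₀ = 1127 vs Keq = 0.01259 ⇒ Q>K, reverse
Step 1:
                  L         C         A         D
  Initial    0.7236   0.01101    0.9242   0.08994
  Change     0.0491   0.07365   0.02455  -0.07365
  Equil      0.7727   0.08466    0.9487   0.01629
  solve Keq expr → x = -0.02455; check Q = 0.01259

[A]_eq = 0.9487 M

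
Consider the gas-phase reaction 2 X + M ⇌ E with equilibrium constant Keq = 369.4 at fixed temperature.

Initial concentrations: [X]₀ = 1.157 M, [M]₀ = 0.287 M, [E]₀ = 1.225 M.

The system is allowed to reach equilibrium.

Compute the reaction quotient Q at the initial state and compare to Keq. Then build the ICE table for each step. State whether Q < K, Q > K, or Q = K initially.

Q₀ = 3.189 vs Keq = 369.4 ⇒ Q<K, forward
Step 1:
                    X           M           E
  Initial       1.157       0.287       1.225
  Change      -0.5518     -0.2759      0.2759
  Equil        0.6052     0.01109       1.501
  solve Keq expr → x = 0.2759; check Q = 369.4

Q₀ = 3.189; Q < K (proceeds forward)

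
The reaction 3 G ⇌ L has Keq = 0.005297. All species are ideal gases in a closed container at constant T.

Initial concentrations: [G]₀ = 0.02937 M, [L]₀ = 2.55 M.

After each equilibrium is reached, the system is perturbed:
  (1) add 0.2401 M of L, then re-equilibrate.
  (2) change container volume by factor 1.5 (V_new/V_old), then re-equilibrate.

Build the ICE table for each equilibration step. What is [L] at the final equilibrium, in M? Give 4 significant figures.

[L]_eq = 0.4268 M

Q₀ = 1.0065e+05 vs Keq = 0.005297 ⇒ Q>K, reverse
Step 1:
                    G           L
  I           0.02937        2.55
  C             5.276      -1.759
  E             5.306      0.7912
  solve Keq expr → x = -1.759; check Q = 0.005297
Then add 0.2401 M of L.
Step 2:
                    G           L
  I             5.306       1.031
  C            0.2978    -0.09926
  E             5.604       0.932
  solve Keq expr → x = -0.09926; check Q = 0.005297
Then change container volume by factor 1.5 (V_new/V_old).
Step 3:
                    G           L
  I             3.736      0.6214
  C            0.5835     -0.1945
  E             4.319      0.4268
  solve Keq expr → x = -0.1945; check Q = 0.005297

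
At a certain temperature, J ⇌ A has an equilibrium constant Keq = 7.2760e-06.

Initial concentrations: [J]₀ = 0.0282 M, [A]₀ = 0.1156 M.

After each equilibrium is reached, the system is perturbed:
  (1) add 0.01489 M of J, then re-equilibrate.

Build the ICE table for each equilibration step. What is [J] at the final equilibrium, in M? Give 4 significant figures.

Q₀ = 4.099 vs Keq = 7.2760e-06 ⇒ Q>K, reverse
Step 1:
                  J         A
  init       0.0282    0.1156
  Δ          0.1156   -0.1156
  eq         0.1438 1.0463e-06
  solve Keq expr → x = -0.1156; check Q = 7.2760e-06
Then add 0.01489 M of J.
Step 2:
                  J         A
  init       0.1587 1.0463e-06
  Δ       -1.0834e-07 1.0834e-07
  eq         0.1587 1.1546e-06
  solve Keq expr → x = 1.0834e-07; check Q = 7.2760e-06

[J]_eq = 0.1587 M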